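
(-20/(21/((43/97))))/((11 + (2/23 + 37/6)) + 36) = -39560/4989971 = -0.01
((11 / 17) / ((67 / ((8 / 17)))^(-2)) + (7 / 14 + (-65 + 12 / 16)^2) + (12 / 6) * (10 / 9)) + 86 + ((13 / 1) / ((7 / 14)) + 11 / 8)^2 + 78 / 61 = 18083.75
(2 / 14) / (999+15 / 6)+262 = 3673504 / 14021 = 262.00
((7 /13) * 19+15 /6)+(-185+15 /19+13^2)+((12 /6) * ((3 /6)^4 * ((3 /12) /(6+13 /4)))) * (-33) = -189451 /73112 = -2.59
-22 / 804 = -11 / 402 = -0.03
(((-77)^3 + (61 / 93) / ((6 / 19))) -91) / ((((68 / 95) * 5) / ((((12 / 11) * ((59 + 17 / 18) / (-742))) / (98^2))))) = 5223552971533 / 4461522756768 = 1.17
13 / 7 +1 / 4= 59 / 28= 2.11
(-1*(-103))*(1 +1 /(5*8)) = 4223 /40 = 105.58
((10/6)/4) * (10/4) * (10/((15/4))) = 25/9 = 2.78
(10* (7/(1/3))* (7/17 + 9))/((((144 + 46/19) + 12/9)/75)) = 71820000/71587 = 1003.25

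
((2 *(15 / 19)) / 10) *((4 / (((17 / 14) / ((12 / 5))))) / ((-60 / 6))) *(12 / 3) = -0.50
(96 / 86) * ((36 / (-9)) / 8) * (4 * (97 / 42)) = -1552 / 301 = -5.16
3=3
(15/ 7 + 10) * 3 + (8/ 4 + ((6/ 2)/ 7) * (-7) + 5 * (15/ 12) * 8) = 598/ 7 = 85.43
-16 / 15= -1.07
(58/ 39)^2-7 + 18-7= 9448/ 1521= 6.21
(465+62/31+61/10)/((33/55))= 1577/2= 788.50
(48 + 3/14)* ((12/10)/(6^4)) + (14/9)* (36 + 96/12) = 69037/1008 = 68.49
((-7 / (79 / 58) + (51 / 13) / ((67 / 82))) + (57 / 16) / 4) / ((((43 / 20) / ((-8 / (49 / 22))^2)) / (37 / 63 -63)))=-92651496724160 / 447554997981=-207.02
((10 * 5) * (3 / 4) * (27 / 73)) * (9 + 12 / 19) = 370575 / 2774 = 133.59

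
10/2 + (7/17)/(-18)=4.98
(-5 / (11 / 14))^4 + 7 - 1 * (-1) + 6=24214974 / 14641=1653.92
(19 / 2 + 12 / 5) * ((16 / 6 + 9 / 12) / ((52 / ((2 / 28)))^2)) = 697 / 9085440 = 0.00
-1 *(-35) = 35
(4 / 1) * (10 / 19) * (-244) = -9760 / 19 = -513.68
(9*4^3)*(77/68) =11088/17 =652.24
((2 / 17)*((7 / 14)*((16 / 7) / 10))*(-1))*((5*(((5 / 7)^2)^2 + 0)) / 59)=-0.00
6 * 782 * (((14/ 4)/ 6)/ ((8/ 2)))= 2737/ 4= 684.25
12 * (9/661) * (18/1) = 1944/661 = 2.94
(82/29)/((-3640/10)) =-0.01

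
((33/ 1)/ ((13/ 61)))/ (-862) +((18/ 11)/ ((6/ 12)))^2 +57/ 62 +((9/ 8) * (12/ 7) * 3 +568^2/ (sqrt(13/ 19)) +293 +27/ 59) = 5393619763867/ 17359920578 +322624 * sqrt(247)/ 13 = 390344.09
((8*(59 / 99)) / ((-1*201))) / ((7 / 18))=-944 / 15477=-0.06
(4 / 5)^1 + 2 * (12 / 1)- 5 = 99 / 5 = 19.80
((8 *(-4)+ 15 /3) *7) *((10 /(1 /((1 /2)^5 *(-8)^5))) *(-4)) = -7741440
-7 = -7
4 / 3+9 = 10.33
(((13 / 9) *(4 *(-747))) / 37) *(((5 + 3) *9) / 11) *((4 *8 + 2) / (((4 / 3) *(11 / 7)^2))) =-388284624 / 49247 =-7884.43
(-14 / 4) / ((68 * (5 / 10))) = -7 / 68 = -0.10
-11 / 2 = -5.50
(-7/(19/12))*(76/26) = -168/13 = -12.92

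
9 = 9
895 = 895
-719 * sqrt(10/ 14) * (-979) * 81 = 48187298.93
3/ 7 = 0.43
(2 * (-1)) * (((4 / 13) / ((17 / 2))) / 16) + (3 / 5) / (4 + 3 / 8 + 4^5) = -35831 / 9090835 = -0.00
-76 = -76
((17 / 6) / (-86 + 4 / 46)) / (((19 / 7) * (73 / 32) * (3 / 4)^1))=-21896 / 3083301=-0.01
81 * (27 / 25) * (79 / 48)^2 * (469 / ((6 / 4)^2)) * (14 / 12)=184402827 / 3200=57625.88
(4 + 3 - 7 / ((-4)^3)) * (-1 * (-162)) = 36855 / 32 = 1151.72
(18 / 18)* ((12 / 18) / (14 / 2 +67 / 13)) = 13 / 237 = 0.05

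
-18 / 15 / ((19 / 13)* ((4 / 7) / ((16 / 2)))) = -1092 / 95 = -11.49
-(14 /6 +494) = -1489 /3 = -496.33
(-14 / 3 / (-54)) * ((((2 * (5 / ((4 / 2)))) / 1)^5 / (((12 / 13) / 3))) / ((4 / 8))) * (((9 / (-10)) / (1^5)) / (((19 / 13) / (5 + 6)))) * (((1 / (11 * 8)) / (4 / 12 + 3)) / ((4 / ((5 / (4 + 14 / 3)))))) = -56875 / 9728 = -5.85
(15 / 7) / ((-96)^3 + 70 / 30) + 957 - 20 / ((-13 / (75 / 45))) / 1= 695297146406 / 724596873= 959.56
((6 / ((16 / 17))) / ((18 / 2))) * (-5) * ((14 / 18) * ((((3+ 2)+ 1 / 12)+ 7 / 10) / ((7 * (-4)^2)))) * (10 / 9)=-29495 / 186624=-0.16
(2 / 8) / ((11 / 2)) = 1 / 22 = 0.05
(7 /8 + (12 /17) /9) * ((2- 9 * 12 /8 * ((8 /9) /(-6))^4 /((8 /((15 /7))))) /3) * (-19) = -339150817 /28107324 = -12.07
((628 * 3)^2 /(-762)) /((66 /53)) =-5225588 /1397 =-3740.58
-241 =-241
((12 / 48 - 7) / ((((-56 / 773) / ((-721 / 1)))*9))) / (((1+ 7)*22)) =-238857 / 5632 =-42.41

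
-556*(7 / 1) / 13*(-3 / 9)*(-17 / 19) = -66164 / 741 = -89.29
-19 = -19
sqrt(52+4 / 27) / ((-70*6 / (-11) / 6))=44*sqrt(66) / 315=1.13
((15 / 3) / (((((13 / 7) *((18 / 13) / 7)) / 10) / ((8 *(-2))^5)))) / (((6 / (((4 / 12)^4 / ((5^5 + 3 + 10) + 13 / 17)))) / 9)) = -10918297600 / 12966237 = -842.06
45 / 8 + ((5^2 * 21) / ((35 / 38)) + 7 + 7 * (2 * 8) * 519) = 469685 / 8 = 58710.62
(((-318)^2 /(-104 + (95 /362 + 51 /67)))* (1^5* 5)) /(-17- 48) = 2452661496 /32468657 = 75.54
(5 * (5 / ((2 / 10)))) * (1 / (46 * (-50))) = -0.05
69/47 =1.47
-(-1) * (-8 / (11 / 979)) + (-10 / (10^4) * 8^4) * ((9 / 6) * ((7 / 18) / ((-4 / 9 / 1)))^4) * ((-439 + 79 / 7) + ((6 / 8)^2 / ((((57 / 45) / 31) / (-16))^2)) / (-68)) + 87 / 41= 1358388594971 / 251617000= 5398.64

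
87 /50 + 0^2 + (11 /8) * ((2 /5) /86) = 15019 /8600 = 1.75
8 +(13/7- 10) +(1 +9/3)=27/7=3.86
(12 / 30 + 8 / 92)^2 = 3136 / 13225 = 0.24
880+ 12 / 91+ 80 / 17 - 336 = 849052 / 1547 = 548.84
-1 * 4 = -4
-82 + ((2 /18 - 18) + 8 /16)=-1789 /18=-99.39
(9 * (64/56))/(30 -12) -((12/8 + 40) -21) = -279/14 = -19.93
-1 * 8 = -8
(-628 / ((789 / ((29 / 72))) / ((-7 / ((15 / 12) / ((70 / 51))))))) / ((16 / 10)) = 1115485 / 724302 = 1.54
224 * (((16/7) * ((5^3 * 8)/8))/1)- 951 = 63049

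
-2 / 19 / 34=-0.00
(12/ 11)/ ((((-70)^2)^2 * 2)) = 3/ 132055000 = 0.00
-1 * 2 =-2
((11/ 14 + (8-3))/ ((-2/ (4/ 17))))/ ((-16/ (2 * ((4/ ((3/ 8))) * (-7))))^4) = -87808/ 17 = -5165.18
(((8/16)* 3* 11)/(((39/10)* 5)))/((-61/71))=-781/793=-0.98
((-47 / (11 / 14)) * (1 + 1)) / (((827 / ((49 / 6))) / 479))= -15443918 / 27291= -565.90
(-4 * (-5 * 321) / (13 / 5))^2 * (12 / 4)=3091230000 / 169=18291301.78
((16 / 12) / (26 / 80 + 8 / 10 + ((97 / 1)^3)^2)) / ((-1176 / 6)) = -8 / 979575077797827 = -0.00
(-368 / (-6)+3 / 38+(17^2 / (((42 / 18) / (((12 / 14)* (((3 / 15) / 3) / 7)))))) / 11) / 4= 132271541 / 8602440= 15.38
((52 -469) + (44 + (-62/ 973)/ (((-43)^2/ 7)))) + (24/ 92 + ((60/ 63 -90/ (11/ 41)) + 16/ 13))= -12532745017129/ 17751492759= -706.01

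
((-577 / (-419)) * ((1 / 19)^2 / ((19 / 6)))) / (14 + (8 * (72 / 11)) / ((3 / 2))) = 19041 / 773084749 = 0.00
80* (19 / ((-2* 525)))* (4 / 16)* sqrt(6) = -38* sqrt(6) / 105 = -0.89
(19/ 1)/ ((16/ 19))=361/ 16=22.56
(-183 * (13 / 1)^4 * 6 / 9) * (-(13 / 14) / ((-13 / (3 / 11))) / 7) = -5226663 / 539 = -9696.96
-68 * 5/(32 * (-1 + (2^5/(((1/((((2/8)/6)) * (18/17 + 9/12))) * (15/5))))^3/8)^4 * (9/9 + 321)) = -6737534533613522003477760/156090000767354578136741921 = -0.04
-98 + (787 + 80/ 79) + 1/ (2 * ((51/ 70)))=2782826/ 4029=690.70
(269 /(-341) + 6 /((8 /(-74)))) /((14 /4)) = -38389 /2387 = -16.08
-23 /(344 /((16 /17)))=-46 /731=-0.06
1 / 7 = 0.14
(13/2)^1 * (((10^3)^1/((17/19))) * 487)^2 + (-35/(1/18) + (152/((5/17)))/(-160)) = 55651705831699653/28900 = 1925664561650.51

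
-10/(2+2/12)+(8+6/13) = 50/13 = 3.85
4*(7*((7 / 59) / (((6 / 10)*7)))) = 140 / 177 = 0.79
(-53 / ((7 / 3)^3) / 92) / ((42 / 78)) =-18603 / 220892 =-0.08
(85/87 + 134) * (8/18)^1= 46972/783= 59.99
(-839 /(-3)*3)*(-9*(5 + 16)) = -158571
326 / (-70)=-163 / 35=-4.66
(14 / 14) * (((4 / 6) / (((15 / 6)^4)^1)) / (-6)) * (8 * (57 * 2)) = -4864 / 1875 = -2.59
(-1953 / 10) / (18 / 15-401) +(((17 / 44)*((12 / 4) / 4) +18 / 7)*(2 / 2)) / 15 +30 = 75555853 / 2462768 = 30.68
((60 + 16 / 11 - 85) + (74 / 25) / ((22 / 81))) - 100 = -30978 / 275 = -112.65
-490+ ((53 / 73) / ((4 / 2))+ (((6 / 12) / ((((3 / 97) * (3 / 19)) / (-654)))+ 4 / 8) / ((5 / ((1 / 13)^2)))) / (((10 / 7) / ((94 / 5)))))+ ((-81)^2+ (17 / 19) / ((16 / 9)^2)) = 113161177602151 / 22502688000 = 5028.78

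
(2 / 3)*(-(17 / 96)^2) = -289 / 13824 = -0.02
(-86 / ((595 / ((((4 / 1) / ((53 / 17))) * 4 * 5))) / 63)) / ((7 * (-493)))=12384 / 182903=0.07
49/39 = 1.26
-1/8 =-0.12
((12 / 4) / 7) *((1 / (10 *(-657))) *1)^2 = 1 / 100718100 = 0.00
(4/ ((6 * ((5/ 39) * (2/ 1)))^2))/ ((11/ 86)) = 7267/ 550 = 13.21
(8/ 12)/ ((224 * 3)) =1/ 1008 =0.00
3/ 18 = 1/ 6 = 0.17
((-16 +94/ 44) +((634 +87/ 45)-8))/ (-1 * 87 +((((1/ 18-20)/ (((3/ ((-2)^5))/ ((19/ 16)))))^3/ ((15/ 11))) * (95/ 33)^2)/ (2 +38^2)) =25953964453683/ 2860443885353015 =0.01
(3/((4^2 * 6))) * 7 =7/32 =0.22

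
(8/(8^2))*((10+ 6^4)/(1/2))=653/2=326.50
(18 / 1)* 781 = 14058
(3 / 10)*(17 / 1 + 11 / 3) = 31 / 5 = 6.20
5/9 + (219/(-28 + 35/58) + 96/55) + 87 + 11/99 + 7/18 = 128691887/1573110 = 81.81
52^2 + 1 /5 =13521 /5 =2704.20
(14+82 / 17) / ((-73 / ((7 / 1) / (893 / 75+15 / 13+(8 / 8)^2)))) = -2184000 / 17012869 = -0.13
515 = 515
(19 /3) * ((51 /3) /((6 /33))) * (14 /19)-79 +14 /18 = 3223 /9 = 358.11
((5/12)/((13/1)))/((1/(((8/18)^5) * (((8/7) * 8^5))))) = 335544320/16120377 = 20.81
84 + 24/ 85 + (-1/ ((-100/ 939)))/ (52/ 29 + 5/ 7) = 76170009/ 865300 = 88.03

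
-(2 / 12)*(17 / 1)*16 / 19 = -136 / 57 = -2.39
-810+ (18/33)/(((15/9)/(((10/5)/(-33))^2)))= -5390542/6655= -810.00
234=234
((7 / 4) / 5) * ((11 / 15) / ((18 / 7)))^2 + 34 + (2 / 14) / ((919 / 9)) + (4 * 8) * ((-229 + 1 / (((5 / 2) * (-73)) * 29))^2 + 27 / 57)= 1340296185545925021421429 / 798668199245574000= 1678163.96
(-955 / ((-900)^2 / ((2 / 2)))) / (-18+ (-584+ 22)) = 191 / 93960000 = 0.00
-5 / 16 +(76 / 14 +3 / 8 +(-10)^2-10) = 10695 / 112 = 95.49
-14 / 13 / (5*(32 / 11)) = -77 / 1040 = -0.07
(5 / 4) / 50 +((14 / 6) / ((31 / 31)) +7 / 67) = 19801 / 8040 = 2.46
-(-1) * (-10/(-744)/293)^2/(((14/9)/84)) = 75/660007112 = 0.00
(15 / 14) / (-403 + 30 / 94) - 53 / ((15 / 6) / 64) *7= -12582613957 / 1324820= -9497.60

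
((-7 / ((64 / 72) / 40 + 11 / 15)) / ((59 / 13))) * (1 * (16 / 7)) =-4.67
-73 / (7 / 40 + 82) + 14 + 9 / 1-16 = 20089 / 3287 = 6.11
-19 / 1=-19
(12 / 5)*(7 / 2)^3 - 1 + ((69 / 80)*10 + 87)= 7901 / 40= 197.52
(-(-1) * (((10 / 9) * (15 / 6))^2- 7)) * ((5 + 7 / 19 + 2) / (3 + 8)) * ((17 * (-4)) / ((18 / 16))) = -4417280 / 152361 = -28.99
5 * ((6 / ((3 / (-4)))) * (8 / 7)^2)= -2560 / 49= -52.24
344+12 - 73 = 283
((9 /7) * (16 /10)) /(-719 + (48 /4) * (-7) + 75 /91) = -468 /182495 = -0.00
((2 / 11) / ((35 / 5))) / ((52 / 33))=3 / 182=0.02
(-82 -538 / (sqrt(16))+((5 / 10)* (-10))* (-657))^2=37662769 / 4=9415692.25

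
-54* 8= -432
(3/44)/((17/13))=39/748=0.05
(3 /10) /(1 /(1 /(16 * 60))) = 1 /3200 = 0.00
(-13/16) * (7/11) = -91/176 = -0.52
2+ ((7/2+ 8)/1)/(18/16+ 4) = 174/41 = 4.24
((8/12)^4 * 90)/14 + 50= 3230/63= 51.27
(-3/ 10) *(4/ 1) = -6/ 5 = -1.20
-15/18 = -5/6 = -0.83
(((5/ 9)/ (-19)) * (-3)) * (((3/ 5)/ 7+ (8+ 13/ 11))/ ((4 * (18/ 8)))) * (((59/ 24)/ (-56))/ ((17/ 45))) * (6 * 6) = -65785/ 174097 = -0.38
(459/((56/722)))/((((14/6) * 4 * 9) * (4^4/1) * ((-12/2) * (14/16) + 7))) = 55233/351232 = 0.16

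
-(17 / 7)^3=-4913 / 343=-14.32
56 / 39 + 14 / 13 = 2.51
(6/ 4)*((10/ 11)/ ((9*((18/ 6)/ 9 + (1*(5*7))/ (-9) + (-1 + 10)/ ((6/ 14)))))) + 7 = 12104/ 1727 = 7.01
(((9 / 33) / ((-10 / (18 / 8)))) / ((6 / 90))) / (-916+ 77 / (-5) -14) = 405 / 415976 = 0.00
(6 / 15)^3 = 8 / 125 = 0.06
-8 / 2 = -4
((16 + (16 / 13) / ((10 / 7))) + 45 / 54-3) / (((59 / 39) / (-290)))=-166199 / 59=-2816.93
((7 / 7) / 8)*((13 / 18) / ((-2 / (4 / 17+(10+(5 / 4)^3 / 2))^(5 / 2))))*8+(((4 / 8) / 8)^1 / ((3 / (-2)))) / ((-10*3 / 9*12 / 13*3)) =13 / 2880 - 7737776917*sqrt(829498) / 46364884992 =-151.99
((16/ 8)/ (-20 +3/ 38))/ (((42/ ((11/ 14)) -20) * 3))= -209/ 208932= -0.00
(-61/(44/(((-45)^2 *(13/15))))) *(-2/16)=107055/352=304.13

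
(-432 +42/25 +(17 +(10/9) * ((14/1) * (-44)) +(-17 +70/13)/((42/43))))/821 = -45440429/33619950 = -1.35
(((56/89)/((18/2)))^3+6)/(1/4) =12334840088/513922401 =24.00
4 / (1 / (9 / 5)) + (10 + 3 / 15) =87 / 5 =17.40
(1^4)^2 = 1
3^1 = 3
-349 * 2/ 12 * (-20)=3490/ 3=1163.33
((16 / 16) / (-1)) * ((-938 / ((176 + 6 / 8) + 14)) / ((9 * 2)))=268 / 981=0.27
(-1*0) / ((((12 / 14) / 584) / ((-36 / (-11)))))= 0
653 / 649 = 1.01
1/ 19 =0.05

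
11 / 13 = 0.85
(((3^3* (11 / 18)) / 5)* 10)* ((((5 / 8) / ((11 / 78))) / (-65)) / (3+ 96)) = -1 / 44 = -0.02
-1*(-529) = 529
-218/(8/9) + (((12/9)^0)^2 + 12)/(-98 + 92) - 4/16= -743/3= -247.67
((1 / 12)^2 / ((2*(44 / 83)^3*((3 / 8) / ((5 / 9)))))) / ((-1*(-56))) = 0.00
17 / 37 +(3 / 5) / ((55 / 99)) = 1424 / 925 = 1.54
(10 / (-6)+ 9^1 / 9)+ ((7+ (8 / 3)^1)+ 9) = 18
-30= -30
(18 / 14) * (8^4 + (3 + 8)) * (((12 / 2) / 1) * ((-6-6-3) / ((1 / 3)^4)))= -269460270 / 7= -38494324.29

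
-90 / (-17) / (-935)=-18 / 3179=-0.01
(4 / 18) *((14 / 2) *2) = 28 / 9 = 3.11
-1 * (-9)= 9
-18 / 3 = -6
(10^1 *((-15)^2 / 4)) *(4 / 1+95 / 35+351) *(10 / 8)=1760625 / 7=251517.86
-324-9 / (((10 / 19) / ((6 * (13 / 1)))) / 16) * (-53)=5653692 / 5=1130738.40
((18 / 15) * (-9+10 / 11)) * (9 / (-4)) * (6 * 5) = 7209 / 11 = 655.36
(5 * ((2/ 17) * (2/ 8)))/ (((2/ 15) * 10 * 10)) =3/ 272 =0.01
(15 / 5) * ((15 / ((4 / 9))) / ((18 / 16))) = 90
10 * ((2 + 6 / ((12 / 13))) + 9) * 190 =33250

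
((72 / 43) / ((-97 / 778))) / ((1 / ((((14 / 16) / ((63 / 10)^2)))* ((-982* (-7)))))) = -76399600 / 37539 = -2035.21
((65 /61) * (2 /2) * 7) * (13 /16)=5915 /976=6.06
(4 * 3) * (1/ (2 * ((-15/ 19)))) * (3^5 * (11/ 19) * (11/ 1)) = -58806/ 5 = -11761.20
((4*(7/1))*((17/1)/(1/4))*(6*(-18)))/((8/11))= -282744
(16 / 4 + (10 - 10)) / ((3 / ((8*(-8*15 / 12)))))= -320 / 3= -106.67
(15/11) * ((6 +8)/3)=70/11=6.36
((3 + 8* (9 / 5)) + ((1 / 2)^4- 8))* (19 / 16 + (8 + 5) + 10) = 292959 / 1280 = 228.87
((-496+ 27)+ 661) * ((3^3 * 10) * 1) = 51840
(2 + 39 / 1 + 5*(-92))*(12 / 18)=-838 / 3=-279.33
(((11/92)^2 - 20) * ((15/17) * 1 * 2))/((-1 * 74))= 2537385/5323856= 0.48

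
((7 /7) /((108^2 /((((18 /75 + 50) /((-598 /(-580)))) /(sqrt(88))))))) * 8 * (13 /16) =4553 * sqrt(22) /7377480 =0.00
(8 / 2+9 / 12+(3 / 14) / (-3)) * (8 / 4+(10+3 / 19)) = 4323 / 76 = 56.88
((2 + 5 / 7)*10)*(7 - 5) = 380 / 7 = 54.29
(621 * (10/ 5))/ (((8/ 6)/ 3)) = 5589/ 2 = 2794.50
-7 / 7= -1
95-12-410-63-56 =-446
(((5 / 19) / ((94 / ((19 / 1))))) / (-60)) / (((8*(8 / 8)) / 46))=-23 / 4512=-0.01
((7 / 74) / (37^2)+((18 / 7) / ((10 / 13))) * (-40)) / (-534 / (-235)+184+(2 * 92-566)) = 22283256245 / 32617695432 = 0.68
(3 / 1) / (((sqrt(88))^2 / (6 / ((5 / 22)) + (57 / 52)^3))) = 58458663 / 61867520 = 0.94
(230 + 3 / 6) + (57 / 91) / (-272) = 5705279 / 24752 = 230.50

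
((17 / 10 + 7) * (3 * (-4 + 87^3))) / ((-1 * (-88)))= 171868239 / 880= 195304.82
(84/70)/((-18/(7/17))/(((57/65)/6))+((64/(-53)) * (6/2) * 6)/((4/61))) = -7049/3704070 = -0.00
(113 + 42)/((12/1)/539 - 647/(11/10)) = -83545/317018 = -0.26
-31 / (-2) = 31 / 2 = 15.50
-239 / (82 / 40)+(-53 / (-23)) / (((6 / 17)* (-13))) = -8612261 / 73554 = -117.09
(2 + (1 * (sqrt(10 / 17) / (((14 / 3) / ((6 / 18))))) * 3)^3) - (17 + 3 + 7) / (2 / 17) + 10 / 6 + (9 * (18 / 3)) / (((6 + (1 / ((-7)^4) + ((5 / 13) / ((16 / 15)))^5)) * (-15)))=-38140952140493953069 / 168442786869223530 + 135 * sqrt(170) / 396508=-226.43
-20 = -20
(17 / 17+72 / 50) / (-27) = -61 / 675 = -0.09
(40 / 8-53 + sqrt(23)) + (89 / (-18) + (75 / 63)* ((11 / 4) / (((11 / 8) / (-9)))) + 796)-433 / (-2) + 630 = sqrt(23) + 98792 / 63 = 1572.92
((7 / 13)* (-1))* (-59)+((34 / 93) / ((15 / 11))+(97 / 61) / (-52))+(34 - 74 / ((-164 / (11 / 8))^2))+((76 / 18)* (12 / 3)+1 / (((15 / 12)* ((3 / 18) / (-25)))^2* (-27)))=-142956384453317 / 317368496640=-450.44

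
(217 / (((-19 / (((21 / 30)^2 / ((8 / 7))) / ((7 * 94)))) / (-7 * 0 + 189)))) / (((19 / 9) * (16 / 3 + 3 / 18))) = -0.12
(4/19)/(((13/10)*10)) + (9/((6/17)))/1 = 12605/494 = 25.52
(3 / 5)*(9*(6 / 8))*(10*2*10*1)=810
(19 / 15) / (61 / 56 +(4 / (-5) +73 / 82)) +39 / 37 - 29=-40390094 / 1503051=-26.87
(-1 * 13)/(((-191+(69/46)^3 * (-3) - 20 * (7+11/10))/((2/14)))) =104/20335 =0.01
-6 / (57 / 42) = -84 / 19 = -4.42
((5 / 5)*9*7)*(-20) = -1260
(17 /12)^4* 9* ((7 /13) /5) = 584647 /149760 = 3.90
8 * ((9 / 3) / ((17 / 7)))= 168 / 17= 9.88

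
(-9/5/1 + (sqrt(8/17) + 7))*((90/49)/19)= 0.57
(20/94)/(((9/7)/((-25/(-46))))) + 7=68978/9729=7.09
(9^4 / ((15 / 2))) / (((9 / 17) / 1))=8262 / 5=1652.40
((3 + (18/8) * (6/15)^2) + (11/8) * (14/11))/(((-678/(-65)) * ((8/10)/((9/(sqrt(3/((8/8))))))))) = 6643 * sqrt(3)/3616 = 3.18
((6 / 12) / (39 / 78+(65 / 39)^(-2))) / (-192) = -25 / 8256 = -0.00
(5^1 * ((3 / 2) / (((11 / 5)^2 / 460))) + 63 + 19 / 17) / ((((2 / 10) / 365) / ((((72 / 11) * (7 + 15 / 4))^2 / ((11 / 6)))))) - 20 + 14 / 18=3829115909.02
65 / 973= 0.07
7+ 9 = 16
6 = 6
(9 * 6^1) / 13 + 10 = 184 / 13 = 14.15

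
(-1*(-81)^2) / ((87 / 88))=-192456 / 29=-6636.41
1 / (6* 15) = 1 / 90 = 0.01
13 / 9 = 1.44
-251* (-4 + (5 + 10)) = -2761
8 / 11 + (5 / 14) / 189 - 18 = -502685 / 29106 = -17.27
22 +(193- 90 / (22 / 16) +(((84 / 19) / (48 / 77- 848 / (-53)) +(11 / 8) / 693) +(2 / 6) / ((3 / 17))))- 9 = 601267501 / 4213440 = 142.70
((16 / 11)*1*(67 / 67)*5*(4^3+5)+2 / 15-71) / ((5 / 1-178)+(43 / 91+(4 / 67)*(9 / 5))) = -433539379 / 173455392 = -2.50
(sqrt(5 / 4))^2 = 5 / 4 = 1.25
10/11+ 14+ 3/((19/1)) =3149/209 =15.07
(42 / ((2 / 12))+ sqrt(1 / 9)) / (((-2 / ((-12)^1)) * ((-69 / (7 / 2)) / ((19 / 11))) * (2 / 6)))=-100681 / 253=-397.95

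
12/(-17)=-12/17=-0.71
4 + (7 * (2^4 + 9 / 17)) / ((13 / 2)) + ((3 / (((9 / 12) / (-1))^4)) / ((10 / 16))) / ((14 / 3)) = 1743974 / 69615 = 25.05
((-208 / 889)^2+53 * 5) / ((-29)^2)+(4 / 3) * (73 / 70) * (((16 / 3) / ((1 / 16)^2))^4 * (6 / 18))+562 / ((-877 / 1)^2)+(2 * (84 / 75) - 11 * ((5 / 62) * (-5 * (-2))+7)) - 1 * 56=465184258662372310844362624044871 / 288820446665063885775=1610634787231.09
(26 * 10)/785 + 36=5704/157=36.33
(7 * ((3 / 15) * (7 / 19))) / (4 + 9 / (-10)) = 98 / 589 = 0.17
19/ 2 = 9.50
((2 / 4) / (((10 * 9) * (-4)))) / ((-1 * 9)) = 1 / 6480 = 0.00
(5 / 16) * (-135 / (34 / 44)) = -7425 / 136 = -54.60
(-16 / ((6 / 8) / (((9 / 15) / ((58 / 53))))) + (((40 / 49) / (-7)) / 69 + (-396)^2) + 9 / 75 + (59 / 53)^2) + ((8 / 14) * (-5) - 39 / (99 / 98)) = 27704560906972402 / 176727602975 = 156764.20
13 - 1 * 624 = -611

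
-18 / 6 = -3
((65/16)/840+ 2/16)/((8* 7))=349/150528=0.00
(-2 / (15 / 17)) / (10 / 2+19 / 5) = -17 / 66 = -0.26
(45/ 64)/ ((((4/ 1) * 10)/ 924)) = 2079/ 128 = 16.24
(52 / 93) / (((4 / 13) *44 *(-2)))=-169 / 8184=-0.02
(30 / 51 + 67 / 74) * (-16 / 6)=-7516 / 1887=-3.98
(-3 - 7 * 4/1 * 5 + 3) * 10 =-1400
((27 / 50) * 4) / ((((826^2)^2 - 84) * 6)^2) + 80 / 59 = 1.36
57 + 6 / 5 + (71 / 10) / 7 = 829 / 14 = 59.21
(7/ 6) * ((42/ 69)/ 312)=49/ 21528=0.00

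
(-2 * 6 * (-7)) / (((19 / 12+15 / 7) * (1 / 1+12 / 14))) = 49392 / 4069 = 12.14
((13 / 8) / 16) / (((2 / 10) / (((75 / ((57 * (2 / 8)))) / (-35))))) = -325 / 4256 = -0.08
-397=-397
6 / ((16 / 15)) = 5.62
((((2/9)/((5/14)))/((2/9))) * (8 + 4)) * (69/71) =11592/355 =32.65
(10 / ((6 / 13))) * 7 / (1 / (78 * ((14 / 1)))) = 165620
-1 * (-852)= 852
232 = 232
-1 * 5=-5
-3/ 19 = -0.16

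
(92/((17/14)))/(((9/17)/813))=349048/3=116349.33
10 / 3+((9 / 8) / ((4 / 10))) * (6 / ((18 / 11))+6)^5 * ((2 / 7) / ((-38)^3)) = 173999135 / 82966464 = 2.10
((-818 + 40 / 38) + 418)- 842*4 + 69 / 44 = -3147857 / 836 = -3765.38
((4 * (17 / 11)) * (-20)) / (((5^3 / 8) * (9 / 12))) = -8704 / 825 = -10.55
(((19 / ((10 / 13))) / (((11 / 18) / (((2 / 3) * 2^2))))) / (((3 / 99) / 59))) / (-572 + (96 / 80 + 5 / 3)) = -3147768 / 8537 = -368.72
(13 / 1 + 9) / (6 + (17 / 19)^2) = 7942 / 2455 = 3.24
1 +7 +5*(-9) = -37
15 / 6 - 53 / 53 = 3 / 2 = 1.50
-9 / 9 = -1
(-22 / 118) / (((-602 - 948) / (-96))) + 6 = 273822 / 45725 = 5.99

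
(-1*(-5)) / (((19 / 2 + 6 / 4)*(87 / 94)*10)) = 47 / 957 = 0.05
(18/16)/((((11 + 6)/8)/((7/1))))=63/17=3.71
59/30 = 1.97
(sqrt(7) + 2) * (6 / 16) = 3 / 4 + 3 * sqrt(7) / 8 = 1.74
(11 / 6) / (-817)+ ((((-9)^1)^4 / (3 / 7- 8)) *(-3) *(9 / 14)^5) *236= 168073462882271 / 2495176824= 67359.34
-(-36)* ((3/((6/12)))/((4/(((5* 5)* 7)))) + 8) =9738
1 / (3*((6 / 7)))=7 / 18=0.39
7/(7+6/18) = 21/22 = 0.95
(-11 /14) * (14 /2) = -11 /2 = -5.50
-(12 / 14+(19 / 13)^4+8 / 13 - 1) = -1006718 / 199927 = -5.04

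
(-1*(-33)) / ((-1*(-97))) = 33 / 97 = 0.34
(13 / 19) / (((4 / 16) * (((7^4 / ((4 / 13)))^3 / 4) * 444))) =256 / 4933325425467621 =0.00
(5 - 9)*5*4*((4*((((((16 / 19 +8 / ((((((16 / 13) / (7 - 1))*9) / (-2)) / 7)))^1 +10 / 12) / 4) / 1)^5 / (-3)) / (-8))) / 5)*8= 13755026878408203125 / 924198999552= 14883187.37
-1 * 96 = -96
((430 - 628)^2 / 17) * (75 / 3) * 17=980100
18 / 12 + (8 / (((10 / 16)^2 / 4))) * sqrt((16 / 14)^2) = 33293 / 350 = 95.12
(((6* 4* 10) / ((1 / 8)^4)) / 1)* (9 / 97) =8847360 / 97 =91209.90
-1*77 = -77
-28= -28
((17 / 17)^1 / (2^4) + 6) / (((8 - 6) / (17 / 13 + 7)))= 2619 / 104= 25.18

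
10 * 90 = 900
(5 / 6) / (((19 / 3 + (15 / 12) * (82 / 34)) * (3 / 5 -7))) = -425 / 30512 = -0.01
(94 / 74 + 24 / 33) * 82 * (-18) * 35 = -103193.07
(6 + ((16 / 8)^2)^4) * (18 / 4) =1179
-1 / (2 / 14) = -7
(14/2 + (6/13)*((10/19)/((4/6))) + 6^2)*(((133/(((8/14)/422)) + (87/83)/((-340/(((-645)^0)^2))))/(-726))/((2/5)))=-29688561532753/2024186736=-14666.91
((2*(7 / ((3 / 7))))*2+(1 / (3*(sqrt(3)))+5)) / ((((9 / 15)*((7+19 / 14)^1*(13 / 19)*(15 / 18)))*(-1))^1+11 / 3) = 87.32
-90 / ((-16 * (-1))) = -45 / 8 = -5.62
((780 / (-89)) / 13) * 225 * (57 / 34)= -384750 / 1513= -254.30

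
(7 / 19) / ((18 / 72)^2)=112 / 19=5.89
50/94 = 25/47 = 0.53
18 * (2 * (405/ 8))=3645/ 2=1822.50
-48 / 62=-24 / 31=-0.77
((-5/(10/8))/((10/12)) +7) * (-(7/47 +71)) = -156.53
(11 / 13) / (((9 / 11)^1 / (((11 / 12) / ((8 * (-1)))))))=-1331 / 11232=-0.12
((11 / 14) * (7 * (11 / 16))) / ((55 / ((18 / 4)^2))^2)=6561 / 12800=0.51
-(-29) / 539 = 29 / 539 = 0.05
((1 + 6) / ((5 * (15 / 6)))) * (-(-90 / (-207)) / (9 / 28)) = -784 / 1035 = -0.76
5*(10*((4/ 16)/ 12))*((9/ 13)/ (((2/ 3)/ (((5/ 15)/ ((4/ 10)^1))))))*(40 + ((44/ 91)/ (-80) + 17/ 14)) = 5624925/ 151424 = 37.15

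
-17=-17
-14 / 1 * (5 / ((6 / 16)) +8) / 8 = -112 / 3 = -37.33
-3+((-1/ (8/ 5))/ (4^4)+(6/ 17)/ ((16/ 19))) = -89941/ 34816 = -2.58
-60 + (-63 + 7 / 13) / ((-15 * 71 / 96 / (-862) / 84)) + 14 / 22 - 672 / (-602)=-407739.61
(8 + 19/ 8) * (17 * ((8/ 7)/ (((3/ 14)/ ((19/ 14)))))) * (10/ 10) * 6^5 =69488928/ 7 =9926989.71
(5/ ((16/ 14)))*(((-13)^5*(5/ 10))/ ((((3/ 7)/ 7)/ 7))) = -92861926.35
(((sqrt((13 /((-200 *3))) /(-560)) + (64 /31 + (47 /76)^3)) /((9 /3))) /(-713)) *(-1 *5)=sqrt(2730) /3593520 + 52188295 /9702686528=0.01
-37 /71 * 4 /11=-148 /781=-0.19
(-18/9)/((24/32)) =-8/3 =-2.67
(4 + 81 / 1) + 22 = 107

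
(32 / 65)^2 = 1024 / 4225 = 0.24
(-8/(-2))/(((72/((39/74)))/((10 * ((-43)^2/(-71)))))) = -7.62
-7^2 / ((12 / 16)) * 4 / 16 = -49 / 3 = -16.33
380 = 380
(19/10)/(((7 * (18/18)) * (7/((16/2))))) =76/245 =0.31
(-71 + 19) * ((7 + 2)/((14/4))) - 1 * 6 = -978/7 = -139.71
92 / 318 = 0.29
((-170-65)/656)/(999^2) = -235/654688656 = -0.00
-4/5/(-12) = 1/15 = 0.07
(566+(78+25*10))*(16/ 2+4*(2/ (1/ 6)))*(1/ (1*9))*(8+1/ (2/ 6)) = 183568/ 3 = 61189.33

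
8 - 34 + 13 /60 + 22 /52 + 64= 30139 /780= 38.64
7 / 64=0.11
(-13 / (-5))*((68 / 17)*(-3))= -156 / 5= -31.20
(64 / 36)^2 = 256 / 81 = 3.16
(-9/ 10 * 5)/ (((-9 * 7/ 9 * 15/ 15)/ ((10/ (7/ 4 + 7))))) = 36/ 49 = 0.73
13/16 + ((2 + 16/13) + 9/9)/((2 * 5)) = 257/208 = 1.24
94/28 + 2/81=3835/1134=3.38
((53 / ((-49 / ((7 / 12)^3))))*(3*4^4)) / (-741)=1484 / 6669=0.22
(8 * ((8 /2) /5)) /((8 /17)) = 68 /5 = 13.60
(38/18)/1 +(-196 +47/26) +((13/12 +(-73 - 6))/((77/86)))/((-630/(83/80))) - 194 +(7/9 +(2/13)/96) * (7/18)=-6367231463/16511040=-385.63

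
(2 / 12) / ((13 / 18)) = 3 / 13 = 0.23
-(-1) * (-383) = -383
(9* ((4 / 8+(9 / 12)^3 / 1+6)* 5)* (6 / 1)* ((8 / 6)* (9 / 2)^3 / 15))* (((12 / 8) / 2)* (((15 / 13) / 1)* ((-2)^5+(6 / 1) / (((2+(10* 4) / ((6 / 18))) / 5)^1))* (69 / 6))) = -149409814815 / 31232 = -4783869.58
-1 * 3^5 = -243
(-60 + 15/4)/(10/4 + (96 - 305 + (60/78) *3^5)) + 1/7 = 21493/7126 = 3.02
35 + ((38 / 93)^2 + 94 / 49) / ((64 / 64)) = 15716797 / 423801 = 37.09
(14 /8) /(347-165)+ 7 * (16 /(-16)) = -727 /104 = -6.99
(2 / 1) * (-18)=-36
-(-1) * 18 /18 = 1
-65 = -65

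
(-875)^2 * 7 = 5359375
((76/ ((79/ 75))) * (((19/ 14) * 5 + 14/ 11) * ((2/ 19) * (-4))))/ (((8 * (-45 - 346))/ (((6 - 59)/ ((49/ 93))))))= -7.87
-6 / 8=-3 / 4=-0.75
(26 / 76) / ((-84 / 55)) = -715 / 3192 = -0.22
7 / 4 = 1.75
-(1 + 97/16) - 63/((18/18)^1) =-1121/16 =-70.06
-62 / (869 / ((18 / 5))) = -1116 / 4345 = -0.26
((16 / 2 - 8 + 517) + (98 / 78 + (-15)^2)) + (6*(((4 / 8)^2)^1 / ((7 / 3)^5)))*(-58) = 486360010 / 655473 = 742.00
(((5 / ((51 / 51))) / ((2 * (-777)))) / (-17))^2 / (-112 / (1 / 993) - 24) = -5 / 15527117787552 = -0.00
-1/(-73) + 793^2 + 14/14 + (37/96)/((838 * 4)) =14772199966093/23490816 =628850.01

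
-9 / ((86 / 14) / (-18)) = 1134 / 43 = 26.37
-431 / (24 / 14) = -3017 / 12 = -251.42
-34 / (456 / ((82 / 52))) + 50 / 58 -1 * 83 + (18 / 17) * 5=-224919973 / 2922504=-76.96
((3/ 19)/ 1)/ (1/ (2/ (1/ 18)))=108/ 19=5.68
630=630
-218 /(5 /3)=-654 /5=-130.80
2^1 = 2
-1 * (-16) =16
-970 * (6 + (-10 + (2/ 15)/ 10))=58006/ 15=3867.07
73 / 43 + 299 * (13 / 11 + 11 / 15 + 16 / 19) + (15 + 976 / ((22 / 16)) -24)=1526.94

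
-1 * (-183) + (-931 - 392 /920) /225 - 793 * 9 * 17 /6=-1037206603 /51750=-20042.64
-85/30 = -17/6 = -2.83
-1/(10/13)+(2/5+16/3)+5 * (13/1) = 2083/30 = 69.43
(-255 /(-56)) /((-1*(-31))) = 255 /1736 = 0.15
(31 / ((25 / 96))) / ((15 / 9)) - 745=-84197 / 125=-673.58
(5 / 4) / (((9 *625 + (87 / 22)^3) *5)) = 2662 / 60553503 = 0.00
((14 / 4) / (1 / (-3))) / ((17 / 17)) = -21 / 2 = -10.50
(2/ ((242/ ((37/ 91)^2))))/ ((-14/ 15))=-20535/ 14028014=-0.00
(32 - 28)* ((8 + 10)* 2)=144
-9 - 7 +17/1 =1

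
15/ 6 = 5/ 2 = 2.50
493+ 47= 540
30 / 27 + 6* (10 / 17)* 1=710 / 153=4.64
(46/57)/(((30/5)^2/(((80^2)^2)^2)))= 19293798400000000/513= 37609743469785.58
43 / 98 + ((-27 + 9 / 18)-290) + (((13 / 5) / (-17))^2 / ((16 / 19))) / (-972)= -1740169035739 / 5505796800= -316.06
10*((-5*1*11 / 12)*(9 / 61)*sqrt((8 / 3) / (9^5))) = -275*sqrt(6) / 14823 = -0.05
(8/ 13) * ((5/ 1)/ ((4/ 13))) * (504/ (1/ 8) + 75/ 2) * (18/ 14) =52322.14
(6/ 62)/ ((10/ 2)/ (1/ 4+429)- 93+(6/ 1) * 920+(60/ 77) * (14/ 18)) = 169983/ 9533561657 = 0.00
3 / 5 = 0.60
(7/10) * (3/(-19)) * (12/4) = -63/190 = -0.33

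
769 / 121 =6.36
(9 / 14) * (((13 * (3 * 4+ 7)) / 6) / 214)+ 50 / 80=2243 / 2996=0.75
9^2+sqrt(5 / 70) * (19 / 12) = 19 * sqrt(14) / 168+81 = 81.42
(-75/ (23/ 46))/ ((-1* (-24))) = -25/ 4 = -6.25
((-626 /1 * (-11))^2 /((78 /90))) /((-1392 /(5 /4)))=-296356225 /6032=-49130.67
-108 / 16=-27 / 4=-6.75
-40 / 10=-4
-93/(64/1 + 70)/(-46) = 93/6164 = 0.02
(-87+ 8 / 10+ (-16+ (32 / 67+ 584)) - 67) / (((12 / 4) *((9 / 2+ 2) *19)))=14644 / 13065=1.12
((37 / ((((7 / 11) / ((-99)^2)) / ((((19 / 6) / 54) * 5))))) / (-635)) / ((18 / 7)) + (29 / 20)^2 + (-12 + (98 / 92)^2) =-26868443023 / 241858800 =-111.09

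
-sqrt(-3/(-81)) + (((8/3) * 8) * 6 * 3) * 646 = 248064- sqrt(3)/9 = 248063.81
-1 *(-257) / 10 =257 / 10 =25.70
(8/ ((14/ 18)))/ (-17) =-72/ 119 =-0.61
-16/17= -0.94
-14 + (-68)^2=4610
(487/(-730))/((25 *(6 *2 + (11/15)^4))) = -197235/90832586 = -0.00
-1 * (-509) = 509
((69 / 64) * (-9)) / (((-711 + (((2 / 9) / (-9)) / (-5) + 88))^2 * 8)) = -101859525 / 32594867184128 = -0.00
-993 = -993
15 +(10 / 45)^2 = 15.05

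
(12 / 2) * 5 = 30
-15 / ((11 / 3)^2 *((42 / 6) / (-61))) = 8235 / 847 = 9.72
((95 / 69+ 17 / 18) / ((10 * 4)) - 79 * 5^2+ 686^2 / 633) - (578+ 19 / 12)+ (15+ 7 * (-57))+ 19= -7603598609 / 3494160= -2176.09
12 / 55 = 0.22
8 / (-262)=-4 / 131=-0.03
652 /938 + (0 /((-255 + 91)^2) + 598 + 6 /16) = 2247711 /3752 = 599.07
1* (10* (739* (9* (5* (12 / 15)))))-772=265268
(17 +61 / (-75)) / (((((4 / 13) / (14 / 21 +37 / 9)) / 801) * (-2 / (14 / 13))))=-16260923 / 150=-108406.15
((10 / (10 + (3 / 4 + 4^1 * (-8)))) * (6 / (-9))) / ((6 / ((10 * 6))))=160 / 51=3.14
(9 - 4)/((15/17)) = 17/3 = 5.67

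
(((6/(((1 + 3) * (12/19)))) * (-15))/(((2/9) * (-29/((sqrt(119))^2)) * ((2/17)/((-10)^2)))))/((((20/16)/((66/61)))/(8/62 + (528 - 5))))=13884738765975/54839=253190954.72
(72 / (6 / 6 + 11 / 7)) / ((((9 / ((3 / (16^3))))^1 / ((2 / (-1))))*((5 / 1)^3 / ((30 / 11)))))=-7 / 70400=-0.00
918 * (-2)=-1836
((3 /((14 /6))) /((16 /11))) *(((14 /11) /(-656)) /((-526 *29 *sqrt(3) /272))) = 51 *sqrt(3) /5003312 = 0.00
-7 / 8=-0.88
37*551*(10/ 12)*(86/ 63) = 4383205/ 189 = 23191.56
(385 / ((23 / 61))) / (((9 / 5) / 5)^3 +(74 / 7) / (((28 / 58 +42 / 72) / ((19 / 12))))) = 952977265625 / 14696700149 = 64.84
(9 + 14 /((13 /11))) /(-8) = -271 /104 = -2.61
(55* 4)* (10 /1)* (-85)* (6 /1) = -1122000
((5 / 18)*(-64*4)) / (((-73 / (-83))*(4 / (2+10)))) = -53120 / 219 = -242.56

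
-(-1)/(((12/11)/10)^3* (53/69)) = 3826625/3816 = 1002.78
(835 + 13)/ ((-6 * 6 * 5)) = -212/ 45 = -4.71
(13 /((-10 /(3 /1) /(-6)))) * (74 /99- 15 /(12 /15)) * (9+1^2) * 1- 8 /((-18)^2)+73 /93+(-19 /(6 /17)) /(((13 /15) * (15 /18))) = -3078238835 /718146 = -4286.37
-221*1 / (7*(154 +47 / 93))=-20553 / 100583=-0.20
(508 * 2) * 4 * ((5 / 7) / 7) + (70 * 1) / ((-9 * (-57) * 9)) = 93820870 / 226233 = 414.71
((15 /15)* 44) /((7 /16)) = 704 /7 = 100.57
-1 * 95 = -95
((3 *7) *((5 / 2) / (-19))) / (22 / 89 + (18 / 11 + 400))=-34265 / 4983624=-0.01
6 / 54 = 1 / 9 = 0.11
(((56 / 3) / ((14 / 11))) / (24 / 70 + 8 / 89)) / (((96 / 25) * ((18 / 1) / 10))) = 4283125 / 873504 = 4.90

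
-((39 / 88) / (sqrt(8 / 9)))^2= -13689 / 61952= -0.22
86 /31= 2.77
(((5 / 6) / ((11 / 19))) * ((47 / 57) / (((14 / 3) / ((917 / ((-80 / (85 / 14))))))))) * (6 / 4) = -26.55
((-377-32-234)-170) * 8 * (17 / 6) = -18428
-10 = -10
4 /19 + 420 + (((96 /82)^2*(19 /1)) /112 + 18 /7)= 94574614 /223573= 423.01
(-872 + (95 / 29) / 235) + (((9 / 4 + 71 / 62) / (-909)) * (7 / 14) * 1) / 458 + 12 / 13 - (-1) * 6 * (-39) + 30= -1966772649565795 / 1829448760464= -1075.06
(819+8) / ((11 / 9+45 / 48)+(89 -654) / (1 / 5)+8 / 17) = -2024496 / 6909161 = -0.29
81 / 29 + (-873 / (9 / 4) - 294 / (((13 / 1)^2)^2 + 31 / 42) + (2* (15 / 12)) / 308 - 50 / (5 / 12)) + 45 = -9862063841335 / 21429529352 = -460.21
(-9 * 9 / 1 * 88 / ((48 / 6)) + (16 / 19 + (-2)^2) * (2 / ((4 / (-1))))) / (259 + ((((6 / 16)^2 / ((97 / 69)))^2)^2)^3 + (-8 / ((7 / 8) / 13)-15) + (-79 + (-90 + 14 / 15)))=5840090552264950108809417053626587799733013577728000 / 280583196163597882917274566139043094048453364179493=20.81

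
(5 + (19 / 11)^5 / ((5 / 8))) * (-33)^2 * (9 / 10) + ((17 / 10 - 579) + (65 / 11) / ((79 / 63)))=74755121299 / 2628725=28437.79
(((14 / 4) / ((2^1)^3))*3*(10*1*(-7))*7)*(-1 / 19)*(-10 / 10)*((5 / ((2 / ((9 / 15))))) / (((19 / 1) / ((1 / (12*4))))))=-5145 / 92416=-0.06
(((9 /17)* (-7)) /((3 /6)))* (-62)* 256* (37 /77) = 10570752 /187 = 56528.09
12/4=3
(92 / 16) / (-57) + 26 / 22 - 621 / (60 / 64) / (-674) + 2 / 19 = 9166123 / 4225980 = 2.17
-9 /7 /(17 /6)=-54 /119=-0.45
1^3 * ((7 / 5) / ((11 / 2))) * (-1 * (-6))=1.53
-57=-57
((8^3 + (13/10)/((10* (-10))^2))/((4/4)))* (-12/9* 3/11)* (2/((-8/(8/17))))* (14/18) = 119466697/7012500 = 17.04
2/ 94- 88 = -4135/ 47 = -87.98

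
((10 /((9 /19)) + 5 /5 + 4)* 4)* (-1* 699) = -219020 /3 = -73006.67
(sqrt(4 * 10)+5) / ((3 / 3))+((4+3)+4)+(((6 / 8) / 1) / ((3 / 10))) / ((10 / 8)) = 2 * sqrt(10)+18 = 24.32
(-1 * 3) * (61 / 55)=-183 / 55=-3.33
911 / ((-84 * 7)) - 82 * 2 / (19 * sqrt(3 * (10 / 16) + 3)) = -328 * sqrt(78) / 741 - 911 / 588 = -5.46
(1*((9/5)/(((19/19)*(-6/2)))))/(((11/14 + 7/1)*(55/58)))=-2436/29975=-0.08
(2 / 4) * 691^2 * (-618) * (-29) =4278707241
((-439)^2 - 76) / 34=192645 / 34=5666.03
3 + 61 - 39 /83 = 5273 /83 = 63.53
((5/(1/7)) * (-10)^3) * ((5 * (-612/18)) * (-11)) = -65450000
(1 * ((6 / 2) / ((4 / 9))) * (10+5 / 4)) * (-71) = -86265 / 16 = -5391.56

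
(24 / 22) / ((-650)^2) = 3 / 1161875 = 0.00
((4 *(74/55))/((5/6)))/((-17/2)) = -3552/4675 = -0.76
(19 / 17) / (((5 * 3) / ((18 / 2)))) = 57 / 85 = 0.67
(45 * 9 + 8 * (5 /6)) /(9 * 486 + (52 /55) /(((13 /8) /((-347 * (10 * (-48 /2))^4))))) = -1045 /1700326467666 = -0.00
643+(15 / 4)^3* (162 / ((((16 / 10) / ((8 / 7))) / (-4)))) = -1330867 / 56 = -23765.48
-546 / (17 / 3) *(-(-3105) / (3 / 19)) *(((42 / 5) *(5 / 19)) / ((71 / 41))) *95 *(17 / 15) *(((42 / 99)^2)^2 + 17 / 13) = -348974716.87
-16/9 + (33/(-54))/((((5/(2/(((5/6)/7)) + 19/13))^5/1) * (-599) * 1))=-4842303893484247/4343838027343750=-1.11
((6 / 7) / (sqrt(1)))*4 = 24 / 7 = 3.43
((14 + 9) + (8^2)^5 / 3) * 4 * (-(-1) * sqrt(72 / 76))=4294967572 * sqrt(38) / 19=1393471486.48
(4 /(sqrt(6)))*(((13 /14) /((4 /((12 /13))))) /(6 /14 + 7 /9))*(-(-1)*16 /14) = 18*sqrt(6) /133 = 0.33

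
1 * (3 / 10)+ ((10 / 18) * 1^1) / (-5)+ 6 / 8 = 169 / 180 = 0.94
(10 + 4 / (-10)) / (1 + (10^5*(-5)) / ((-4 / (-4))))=-48 / 2499995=-0.00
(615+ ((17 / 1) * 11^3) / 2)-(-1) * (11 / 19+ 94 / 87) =39441107 / 3306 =11930.16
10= 10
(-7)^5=-16807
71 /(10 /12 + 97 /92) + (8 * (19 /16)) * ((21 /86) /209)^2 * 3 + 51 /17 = 719550739755 /17717546968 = 40.61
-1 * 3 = -3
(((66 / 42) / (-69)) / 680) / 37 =-11 / 12152280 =-0.00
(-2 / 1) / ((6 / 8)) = -8 / 3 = -2.67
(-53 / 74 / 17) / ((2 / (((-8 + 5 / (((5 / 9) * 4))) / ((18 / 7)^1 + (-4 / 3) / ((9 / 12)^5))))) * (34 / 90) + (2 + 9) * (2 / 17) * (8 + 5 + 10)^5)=-0.00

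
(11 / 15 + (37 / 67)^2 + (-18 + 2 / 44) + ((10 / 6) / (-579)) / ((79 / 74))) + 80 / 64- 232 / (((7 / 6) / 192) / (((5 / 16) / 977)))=-25840688408745491 / 926812323235260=-27.88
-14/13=-1.08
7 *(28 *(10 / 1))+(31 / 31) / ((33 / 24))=1960.73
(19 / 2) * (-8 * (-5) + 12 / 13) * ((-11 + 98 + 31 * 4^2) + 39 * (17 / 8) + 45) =14371049 / 52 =276366.33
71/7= 10.14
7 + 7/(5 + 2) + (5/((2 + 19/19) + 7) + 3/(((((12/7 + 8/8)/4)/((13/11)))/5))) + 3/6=7341/209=35.12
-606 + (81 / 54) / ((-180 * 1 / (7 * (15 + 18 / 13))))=-315617 / 520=-606.96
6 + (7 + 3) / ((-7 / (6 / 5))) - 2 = 16 / 7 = 2.29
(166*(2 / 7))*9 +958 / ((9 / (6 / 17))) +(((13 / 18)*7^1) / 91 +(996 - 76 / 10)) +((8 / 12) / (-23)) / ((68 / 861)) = 178898926 / 123165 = 1452.51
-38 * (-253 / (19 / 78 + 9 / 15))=3749460 / 329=11396.53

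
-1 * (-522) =522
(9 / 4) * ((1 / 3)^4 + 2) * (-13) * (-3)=2119 / 12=176.58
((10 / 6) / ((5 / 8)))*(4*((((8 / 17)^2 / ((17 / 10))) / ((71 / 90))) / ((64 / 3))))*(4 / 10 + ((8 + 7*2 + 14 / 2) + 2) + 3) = 990720 / 348823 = 2.84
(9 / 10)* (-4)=-3.60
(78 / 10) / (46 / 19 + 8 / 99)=5643 / 1810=3.12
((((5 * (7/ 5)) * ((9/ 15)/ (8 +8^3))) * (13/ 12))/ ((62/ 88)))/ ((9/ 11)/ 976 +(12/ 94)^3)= 1532635126/ 360195975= 4.26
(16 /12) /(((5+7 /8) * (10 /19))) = 304 /705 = 0.43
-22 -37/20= -477/20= -23.85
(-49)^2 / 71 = 2401 / 71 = 33.82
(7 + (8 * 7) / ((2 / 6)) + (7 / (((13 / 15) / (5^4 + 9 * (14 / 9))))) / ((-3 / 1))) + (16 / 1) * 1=-19882 / 13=-1529.38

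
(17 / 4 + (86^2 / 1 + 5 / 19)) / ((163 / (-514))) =-144546823 / 6194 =-23336.59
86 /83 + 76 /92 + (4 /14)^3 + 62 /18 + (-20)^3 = -47113253870 /5893083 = -7994.67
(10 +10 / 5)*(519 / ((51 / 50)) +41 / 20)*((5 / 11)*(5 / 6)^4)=1343.84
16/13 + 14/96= 859/624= 1.38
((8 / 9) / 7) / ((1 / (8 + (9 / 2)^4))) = 6689 / 126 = 53.09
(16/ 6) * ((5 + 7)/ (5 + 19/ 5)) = 40/ 11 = 3.64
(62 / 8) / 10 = 31 / 40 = 0.78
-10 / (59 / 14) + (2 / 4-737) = -87187 / 118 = -738.87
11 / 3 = 3.67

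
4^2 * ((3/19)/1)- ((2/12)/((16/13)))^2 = 439157/175104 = 2.51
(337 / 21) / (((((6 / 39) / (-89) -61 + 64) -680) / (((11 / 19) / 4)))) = -4288999 / 1250132436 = -0.00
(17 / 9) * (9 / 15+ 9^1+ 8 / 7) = 6392 / 315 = 20.29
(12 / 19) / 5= 12 / 95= 0.13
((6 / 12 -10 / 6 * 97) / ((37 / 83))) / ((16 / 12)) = -80261 / 296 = -271.15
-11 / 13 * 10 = -110 / 13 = -8.46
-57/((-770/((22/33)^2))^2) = -76/4002075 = -0.00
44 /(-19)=-44 /19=-2.32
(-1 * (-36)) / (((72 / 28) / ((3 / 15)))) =14 / 5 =2.80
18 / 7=2.57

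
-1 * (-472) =472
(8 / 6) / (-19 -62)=-4 / 243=-0.02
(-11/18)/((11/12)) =-2/3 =-0.67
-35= -35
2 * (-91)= -182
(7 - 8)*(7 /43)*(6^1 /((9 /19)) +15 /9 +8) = -469 /129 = -3.64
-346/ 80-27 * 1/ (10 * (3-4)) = -13/ 8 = -1.62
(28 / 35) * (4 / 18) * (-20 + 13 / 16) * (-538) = 82583 / 45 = 1835.18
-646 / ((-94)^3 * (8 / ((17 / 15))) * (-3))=-5491 / 149505120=-0.00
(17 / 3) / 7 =17 / 21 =0.81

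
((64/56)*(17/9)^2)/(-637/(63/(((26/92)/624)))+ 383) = 1701632/159828585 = 0.01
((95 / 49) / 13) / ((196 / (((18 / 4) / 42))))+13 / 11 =45449263 / 38454416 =1.18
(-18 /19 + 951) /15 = 6017 /95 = 63.34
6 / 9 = 2 / 3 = 0.67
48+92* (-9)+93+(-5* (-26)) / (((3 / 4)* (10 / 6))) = -583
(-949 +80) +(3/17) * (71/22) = -868.43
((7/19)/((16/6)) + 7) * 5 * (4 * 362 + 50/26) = 51748.90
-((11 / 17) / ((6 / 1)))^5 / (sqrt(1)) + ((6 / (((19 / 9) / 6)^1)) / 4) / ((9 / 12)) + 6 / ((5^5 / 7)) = 3735073713206411 / 655547976900000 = 5.70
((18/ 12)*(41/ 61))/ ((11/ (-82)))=-7.52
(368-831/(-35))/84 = 13711/2940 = 4.66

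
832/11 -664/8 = -81/11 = -7.36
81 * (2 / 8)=81 / 4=20.25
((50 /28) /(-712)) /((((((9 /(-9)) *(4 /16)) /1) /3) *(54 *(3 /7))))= 25 /19224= 0.00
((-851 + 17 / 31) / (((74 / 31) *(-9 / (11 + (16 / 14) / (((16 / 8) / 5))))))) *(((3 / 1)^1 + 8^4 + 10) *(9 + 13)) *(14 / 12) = 19264627382 / 333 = 57851733.88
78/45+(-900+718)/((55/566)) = -61750/33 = -1871.21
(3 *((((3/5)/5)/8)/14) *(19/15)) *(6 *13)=2223/7000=0.32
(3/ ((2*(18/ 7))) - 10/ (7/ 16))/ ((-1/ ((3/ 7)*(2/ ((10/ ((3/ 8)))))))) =0.72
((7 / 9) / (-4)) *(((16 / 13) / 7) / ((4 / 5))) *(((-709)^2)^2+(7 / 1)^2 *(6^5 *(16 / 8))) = -1263444749045 / 117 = -10798673068.76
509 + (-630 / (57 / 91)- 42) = -10237 / 19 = -538.79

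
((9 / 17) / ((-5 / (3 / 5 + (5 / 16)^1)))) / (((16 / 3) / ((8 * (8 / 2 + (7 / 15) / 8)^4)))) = -4106186822953 / 104448000000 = -39.31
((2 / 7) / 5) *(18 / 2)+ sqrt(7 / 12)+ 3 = sqrt(21) / 6+ 123 / 35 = 4.28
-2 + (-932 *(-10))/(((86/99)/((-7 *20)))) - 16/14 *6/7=-3164798678/2107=-1502040.19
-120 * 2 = -240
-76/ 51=-1.49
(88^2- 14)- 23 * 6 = 7592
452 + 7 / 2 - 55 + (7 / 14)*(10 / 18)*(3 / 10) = 4807 / 12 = 400.58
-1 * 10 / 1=-10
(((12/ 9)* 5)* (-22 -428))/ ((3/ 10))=-10000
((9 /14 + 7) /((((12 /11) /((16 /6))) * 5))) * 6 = 2354 /105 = 22.42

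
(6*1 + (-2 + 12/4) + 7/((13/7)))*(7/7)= 140/13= 10.77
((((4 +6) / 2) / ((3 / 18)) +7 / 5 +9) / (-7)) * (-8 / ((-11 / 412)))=-665792 / 385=-1729.33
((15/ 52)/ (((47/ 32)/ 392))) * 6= 282240/ 611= 461.93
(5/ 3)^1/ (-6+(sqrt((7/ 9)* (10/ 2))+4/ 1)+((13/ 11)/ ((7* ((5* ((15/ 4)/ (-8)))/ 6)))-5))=-413114625/ 1712515366-18528125* sqrt(35)/ 1712515366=-0.31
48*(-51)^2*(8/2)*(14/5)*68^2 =32328640512/5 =6465728102.40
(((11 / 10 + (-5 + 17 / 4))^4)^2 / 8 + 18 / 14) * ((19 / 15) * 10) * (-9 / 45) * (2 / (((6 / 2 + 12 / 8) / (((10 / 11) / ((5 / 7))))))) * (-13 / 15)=455280367340929 / 285120000000000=1.60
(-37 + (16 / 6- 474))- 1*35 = -1630 / 3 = -543.33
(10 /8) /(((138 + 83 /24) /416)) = 2496 /679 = 3.68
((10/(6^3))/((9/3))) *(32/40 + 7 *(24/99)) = 103/2673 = 0.04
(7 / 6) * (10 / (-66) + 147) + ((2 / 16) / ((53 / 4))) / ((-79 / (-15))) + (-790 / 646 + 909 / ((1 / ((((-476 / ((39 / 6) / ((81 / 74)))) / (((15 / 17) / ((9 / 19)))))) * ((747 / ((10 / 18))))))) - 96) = -169357955739632343389 / 3219999160950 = -52595652.13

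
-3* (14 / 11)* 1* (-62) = 2604 / 11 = 236.73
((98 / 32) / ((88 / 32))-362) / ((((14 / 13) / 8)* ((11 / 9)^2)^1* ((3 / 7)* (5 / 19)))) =-105897051 / 6655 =-15912.40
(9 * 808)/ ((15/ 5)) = 2424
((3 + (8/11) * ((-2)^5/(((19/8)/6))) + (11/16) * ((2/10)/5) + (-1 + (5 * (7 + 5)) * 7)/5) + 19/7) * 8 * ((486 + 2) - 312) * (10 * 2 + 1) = 431842872/475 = 909142.89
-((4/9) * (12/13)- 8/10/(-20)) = -439/975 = -0.45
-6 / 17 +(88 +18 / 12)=3031 / 34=89.15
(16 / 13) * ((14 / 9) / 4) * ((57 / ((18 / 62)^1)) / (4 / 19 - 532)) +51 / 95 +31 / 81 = 0.74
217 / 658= 0.33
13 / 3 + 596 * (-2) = -1187.67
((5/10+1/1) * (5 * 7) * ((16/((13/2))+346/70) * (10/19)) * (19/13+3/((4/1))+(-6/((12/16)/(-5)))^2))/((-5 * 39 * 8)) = -14773065/70304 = -210.13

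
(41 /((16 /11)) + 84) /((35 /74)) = 237.20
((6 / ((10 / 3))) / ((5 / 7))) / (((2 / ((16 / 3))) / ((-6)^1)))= -1008 / 25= -40.32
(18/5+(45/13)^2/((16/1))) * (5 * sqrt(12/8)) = 58797 * sqrt(6)/5408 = 26.63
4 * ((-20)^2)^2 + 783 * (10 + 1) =648613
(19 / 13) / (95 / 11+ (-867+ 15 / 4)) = -836 / 488839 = -0.00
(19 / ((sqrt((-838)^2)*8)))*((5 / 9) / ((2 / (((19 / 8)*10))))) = 0.02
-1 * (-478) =478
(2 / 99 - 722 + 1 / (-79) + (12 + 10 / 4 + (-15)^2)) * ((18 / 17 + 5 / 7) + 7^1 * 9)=-29086704538 / 930699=-31252.54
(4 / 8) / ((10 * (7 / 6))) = 3 / 70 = 0.04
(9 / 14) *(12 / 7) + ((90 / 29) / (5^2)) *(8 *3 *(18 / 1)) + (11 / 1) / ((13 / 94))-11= 11385657 / 92365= 123.27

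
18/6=3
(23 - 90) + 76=9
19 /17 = 1.12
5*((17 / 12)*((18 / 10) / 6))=17 / 8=2.12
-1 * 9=-9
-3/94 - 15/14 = -363/329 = -1.10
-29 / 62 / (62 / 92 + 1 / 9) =-6003 / 10075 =-0.60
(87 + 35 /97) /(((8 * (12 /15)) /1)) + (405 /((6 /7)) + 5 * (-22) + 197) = 889529 /1552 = 573.15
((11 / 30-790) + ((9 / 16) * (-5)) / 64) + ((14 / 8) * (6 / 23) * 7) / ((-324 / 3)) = -836962927 / 1059840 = -789.71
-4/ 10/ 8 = -1/ 20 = -0.05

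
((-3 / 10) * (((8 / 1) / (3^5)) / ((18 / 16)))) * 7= -224 / 3645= -0.06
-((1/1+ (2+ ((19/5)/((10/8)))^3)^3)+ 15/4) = -415963848162859579/15258789062500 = -27260.61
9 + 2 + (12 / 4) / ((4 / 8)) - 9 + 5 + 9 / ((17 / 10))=18.29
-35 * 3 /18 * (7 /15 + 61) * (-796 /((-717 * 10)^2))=642173 /115670025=0.01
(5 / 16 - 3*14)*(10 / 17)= -3335 / 136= -24.52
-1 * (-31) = 31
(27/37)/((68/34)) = 27/74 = 0.36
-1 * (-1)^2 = -1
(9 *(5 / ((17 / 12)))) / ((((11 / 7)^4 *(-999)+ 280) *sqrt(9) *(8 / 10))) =-540225 / 237219343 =-0.00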